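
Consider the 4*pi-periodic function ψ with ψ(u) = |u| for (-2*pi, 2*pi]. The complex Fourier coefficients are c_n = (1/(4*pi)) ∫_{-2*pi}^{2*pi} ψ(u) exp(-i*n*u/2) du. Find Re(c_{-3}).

Since ψ is real-valued, Re(c_{-3}) = (1/(4*pi)) ∫_{-2*pi}^{2*pi} ψ(u) cos(-3*u/2) du = a_{3}/2.
ψ is even and cos(-3*u/2) is even, so the integrand is even: ∫_{-2*pi}^{2*pi} ψ(u) cos(-3*u/2) du = 2∫_0^{2*pi} ψ(u) cos(-3*u/2) du.
Integrating by parts (boundary term plus one more integral), an antiderivative of (u) cos(-3*u/2) is 2*u*sin(3*u/2)/3 + 4*cos(3*u/2)/9; evaluating from 0 to 2*pi: ∫_{0}^{2*pi} (u) cos(-3*u/2) du = (-4/9) - (4/9) = -8/9.
So ∫_{-2*pi}^{2*pi} ψ(u) cos(-3*u/2) du = -16/9.
Hence Re(c_{-3}) = (1/(4*pi))·(-16/9) = -4/(9*pi).

-4/(9*pi)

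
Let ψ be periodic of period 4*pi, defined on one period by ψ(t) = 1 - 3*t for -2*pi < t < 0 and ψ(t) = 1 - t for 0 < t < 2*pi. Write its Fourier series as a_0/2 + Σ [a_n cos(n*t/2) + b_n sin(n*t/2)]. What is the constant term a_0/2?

a_0 = (1/(2*pi)) ∫_{-2*pi}^{2*pi} ψ(t) dt = (1/(2*pi)) · (4*pi*(1 + pi)) = 2 + 2*pi.
So the constant term a_0/2 = 1 + pi.

1 + pi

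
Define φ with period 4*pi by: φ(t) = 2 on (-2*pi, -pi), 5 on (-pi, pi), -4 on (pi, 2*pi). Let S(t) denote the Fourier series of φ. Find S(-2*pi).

-1

At t = -2*pi the one-sided limits are φ(-2*pi^-) = -4 and φ(-2*pi^+) = 2.
By Dirichlet's theorem the series converges to their average, [(-4) + (2)]/2 = -1.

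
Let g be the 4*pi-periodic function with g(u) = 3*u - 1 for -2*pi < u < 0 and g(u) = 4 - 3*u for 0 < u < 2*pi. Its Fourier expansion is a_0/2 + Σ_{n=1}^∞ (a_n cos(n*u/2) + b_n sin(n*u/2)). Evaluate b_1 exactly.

10/pi

b_1 = (1/(2*pi)) ∫_{-2*pi}^{2*pi} g(u) sin(u/2) du.
Split the integral at the breakpoints.
Integrating by parts (boundary term plus one more integral), an antiderivative of (3*u - 1) sin(u/2) is -6*u*cos(u/2) + 12*sin(u/2) + 2*cos(u/2); evaluating from -2*pi to 0: ∫_{-2*pi}^{0} (3*u - 1) sin(u/2) du = (2) - (-12*pi - 2) = 4 + 12*pi.
Integrating by parts (boundary term plus one more integral), an antiderivative of (4 - 3*u) sin(u/2) is 6*u*cos(u/2) - 12*sin(u/2) - 8*cos(u/2); evaluating from 0 to 2*pi: ∫_{0}^{2*pi} (4 - 3*u) sin(u/2) du = (8 - 12*pi) - (-8) = 16 - 12*pi.
Summing the pieces and multiplying by (1/(2*pi)) gives b_1 = 10/pi.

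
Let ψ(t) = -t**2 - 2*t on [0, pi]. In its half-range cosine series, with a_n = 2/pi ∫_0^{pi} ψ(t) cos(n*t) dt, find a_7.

a_7 = 2/pi ∫_0^{pi} (-t**2 - 2*t) cos(7*t) dt.
Integrating by parts twice (tabular method), an antiderivative of (-t**2 - 2*t) cos(7*t) is -t**2*sin(7*t)/7 - 2*t*sin(7*t)/7 - 2*t*cos(7*t)/49 + 2*sin(7*t)/343 - 2*cos(7*t)/49; evaluating from 0 to pi: ∫_{0}^{pi} (-t**2 - 2*t) cos(7*t) dt = (2/49 + 2*pi/49) - (-2/49) = 4/49 + 2*pi/49.
Hence a_7 = (2/pi)·(4/49 + 2*pi/49) = 4*(2 + pi)/(49*pi).

4*(2 + pi)/(49*pi)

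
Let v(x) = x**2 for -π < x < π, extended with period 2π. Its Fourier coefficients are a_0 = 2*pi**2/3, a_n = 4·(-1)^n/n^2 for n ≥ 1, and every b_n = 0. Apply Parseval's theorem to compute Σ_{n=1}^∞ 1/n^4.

pi**4/90

Parseval: a_0^2/2 + Σ a_n^2 = (1/π) ∫_{-π}^{π} v(x)^2 dx = 2*pi**4/5.
Subtract a_0^2/2 = 2*pi**4/9: Σ a_n^2 = 8*pi**4/45.
Since a_n^2 = 16/n^4, Σ 1/n^4 = pi**4/90.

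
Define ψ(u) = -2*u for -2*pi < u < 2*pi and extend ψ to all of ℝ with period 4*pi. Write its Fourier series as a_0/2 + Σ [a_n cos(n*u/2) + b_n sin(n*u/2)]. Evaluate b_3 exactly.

-8/3

b_3 = (1/(2*pi)) ∫_{-2*pi}^{2*pi} ψ(u) sin(3*u/2) du.
ψ is odd and sin(3*u/2) is odd, so the integrand is even and b_3 = 1/pi ∫_0^{2*pi} ψ(u) sin(3*u/2) du.
Integrating by parts (boundary term plus one more integral), an antiderivative of (-2*u) sin(3*u/2) is 4*u*cos(3*u/2)/3 - 8*sin(3*u/2)/9; evaluating from 0 to 2*pi: ∫_{0}^{2*pi} (-2*u) sin(3*u/2) du = (-8*pi/3) - (0) = -8*pi/3.
Hence b_3 = (1/pi)·(-8*pi/3) = -8/3.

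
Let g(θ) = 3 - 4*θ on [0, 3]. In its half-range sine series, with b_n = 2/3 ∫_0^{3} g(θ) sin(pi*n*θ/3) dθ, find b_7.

b_7 = 2/3 ∫_0^{3} (3 - 4*θ) sin(7*pi*θ/3) dθ.
Integrating by parts (boundary term plus one more integral), an antiderivative of (3 - 4*θ) sin(7*pi*θ/3) is 12*θ*cos(7*pi*θ/3)/(7*pi) - 36*sin(7*pi*θ/3)/(49*pi**2) - 9*cos(7*pi*θ/3)/(7*pi); evaluating from 0 to 3: ∫_{0}^{3} (3 - 4*θ) sin(7*pi*θ/3) dθ = (-27/(7*pi)) - (-9/(7*pi)) = -18/(7*pi).
Hence b_7 = (2/3)·(-18/(7*pi)) = -12/(7*pi).

-12/(7*pi)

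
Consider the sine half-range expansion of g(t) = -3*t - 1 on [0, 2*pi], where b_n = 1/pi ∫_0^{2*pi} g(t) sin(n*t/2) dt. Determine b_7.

4*(-3*pi - 1)/(7*pi)

b_7 = 1/pi ∫_0^{2*pi} (-3*t - 1) sin(7*t/2) dt.
Integrating by parts (boundary term plus one more integral), an antiderivative of (-3*t - 1) sin(7*t/2) is 6*t*cos(7*t/2)/7 - 12*sin(7*t/2)/49 + 2*cos(7*t/2)/7; evaluating from 0 to 2*pi: ∫_{0}^{2*pi} (-3*t - 1) sin(7*t/2) dt = (-12*pi/7 - 2/7) - (2/7) = -12*pi/7 - 4/7.
Hence b_7 = (1/pi)·(-12*pi/7 - 4/7) = 4*(-3*pi - 1)/(7*pi).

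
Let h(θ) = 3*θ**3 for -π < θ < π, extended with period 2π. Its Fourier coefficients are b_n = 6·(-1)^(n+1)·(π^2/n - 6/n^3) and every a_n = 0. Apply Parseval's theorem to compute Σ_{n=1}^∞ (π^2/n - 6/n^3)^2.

pi**6/14

Parseval: Σ b_n^2 = (1/π) ∫_{-π}^{π} h(θ)^2 dθ = 18*pi**6/7.
b_n^2 = 36·(π^2/n - 6/n^3)^2, so the sum equals (18*pi**6/7)/36 = pi**6/14.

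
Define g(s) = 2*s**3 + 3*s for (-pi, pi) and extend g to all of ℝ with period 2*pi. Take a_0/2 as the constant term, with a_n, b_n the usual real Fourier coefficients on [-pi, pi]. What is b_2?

-2*pi**2

b_2 = 1/pi ∫_{-pi}^{pi} g(s) sin(2*s) ds.
g is odd and sin(2*s) is odd, so the integrand is even and b_2 = 2/pi ∫_0^{pi} g(s) sin(2*s) ds.
Integrating by parts three times (tabular method), an antiderivative of (2*s**3 + 3*s) sin(2*s) is -s**3*cos(2*s) + 3*s**2*sin(2*s)/2; evaluating from 0 to pi: ∫_{0}^{pi} (2*s**3 + 3*s) sin(2*s) ds = (-pi**3) - (0) = -pi**3.
Hence b_2 = (2/pi)·(-pi**3) = -2*pi**2.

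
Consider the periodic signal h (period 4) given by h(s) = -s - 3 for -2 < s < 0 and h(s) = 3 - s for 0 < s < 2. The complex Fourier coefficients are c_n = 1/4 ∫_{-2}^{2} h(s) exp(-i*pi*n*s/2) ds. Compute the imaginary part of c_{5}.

-4/(5*pi)

Since h is real-valued, Im(c_{5}) = -1/4 ∫_{-2}^{2} h(s) sin(5*pi*s/2) ds = -b_{5}/2.
h is odd and sin(5*pi*s/2) is odd, so the integrand is even: ∫_{-2}^{2} h(s) sin(5*pi*s/2) ds = 2∫_0^{2} h(s) sin(5*pi*s/2) ds.
Integrating by parts (boundary term plus one more integral), an antiderivative of (3 - s) sin(5*pi*s/2) is 2*s*cos(5*pi*s/2)/(5*pi) - 4*sin(5*pi*s/2)/(25*pi**2) - 6*cos(5*pi*s/2)/(5*pi); evaluating from 0 to 2: ∫_{0}^{2} (3 - s) sin(5*pi*s/2) ds = (2/(5*pi)) - (-6/(5*pi)) = 8/(5*pi).
So ∫_{-2}^{2} h(s) sin(5*pi*s/2) ds = 16/(5*pi).
Hence Im(c_{5}) = (-1/4)·(16/(5*pi)) = -4/(5*pi).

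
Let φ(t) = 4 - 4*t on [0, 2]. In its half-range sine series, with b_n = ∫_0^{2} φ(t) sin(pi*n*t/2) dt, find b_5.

b_5 = ∫_0^{2} (4 - 4*t) sin(5*pi*t/2) dt.
Integrating by parts (boundary term plus one more integral), an antiderivative of (4 - 4*t) sin(5*pi*t/2) is 8*t*cos(5*pi*t/2)/(5*pi) - 16*sin(5*pi*t/2)/(25*pi**2) - 8*cos(5*pi*t/2)/(5*pi); evaluating from 0 to 2: ∫_{0}^{2} (4 - 4*t) sin(5*pi*t/2) dt = (-8/(5*pi)) - (-8/(5*pi)) = 0.
Hence b_5 = 0.

0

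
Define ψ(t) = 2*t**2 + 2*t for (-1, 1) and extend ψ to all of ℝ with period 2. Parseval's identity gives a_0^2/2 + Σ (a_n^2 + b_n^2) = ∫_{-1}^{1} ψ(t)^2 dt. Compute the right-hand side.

64/15

∫_{-1}^{1} ψ(t)^2 dt = 64/15.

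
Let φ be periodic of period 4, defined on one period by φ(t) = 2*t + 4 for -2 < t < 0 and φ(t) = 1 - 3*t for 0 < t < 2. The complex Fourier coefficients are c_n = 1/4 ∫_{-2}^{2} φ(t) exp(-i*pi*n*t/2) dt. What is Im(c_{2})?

Since φ is real-valued, Im(c_{2}) = -1/4 ∫_{-2}^{2} φ(t) sin(pi*t) dt = -b_{2}/2.
Split the integral at the breakpoints.
Integrating by parts (boundary term plus one more integral), an antiderivative of (2*t + 4) sin(pi*t) is -2*t*cos(pi*t)/pi + 2*sin(pi*t)/pi**2 - 4*cos(pi*t)/pi; evaluating from -2 to 0: ∫_{-2}^{0} (2*t + 4) sin(pi*t) dt = (-4/pi) - (0) = -4/pi.
Integrating by parts (boundary term plus one more integral), an antiderivative of (1 - 3*t) sin(pi*t) is 3*t*cos(pi*t)/pi - 3*sin(pi*t)/pi**2 - cos(pi*t)/pi; evaluating from 0 to 2: ∫_{0}^{2} (1 - 3*t) sin(pi*t) dt = (5/pi) - (-1/pi) = 6/pi.
So ∫_{-2}^{2} φ(t) sin(pi*t) dt = 2/pi.
Hence Im(c_{2}) = (-1/4)·(2/pi) = -1/(2*pi).

-1/(2*pi)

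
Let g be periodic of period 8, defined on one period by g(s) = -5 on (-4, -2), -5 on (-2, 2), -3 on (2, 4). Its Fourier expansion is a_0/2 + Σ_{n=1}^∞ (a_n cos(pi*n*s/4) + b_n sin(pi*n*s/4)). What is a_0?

-9

a_0 = 1/4 ∫_{-4}^{4} g(s) ds = 1/4 · (-36) = -9.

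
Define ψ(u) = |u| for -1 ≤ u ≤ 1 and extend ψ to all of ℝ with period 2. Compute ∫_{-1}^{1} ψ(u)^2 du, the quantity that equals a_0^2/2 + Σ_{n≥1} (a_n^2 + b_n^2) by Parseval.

∫_{-1}^{1} ψ(u)^2 du = 2/3.

2/3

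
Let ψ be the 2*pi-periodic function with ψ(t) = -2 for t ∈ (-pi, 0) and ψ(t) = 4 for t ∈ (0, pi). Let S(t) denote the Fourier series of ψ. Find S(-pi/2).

-2

ψ is continuous at t = -pi/2 with value -2, so the series converges to -2 there.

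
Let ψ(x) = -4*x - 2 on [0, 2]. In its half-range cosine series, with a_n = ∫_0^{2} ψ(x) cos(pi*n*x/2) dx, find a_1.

a_1 = ∫_0^{2} (-4*x - 2) cos(pi*x/2) dx.
Integrating by parts (boundary term plus one more integral), an antiderivative of (-4*x - 2) cos(pi*x/2) is -8*x*sin(pi*x/2)/pi - 4*sin(pi*x/2)/pi - 16*cos(pi*x/2)/pi**2; evaluating from 0 to 2: ∫_{0}^{2} (-4*x - 2) cos(pi*x/2) dx = (16/pi**2) - (-16/pi**2) = 32/pi**2.
Hence a_1 = 32/pi**2.

32/pi**2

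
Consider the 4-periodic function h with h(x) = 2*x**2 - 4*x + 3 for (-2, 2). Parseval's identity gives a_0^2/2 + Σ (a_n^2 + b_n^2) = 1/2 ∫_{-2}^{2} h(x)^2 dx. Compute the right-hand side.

1/2 ∫_{-2}^{2} h(x)^2 dx = 1/2 · (3548/15) = 1774/15.

1774/15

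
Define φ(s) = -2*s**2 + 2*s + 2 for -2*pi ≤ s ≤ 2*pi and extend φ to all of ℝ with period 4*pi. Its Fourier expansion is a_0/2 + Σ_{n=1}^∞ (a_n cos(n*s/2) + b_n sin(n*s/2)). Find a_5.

a_5 = (1/(2*pi)) ∫_{-2*pi}^{2*pi} φ(s) cos(5*s/2) ds.
Integrating by parts twice (tabular method), an antiderivative of (-2*s**2 + 2*s + 2) cos(5*s/2) is -4*s**2*sin(5*s/2)/5 + 4*s*sin(5*s/2)/5 - 16*s*cos(5*s/2)/25 + 132*sin(5*s/2)/125 + 8*cos(5*s/2)/25; evaluating from -2*pi to 2*pi: ∫_{-2*pi}^{2*pi} (-2*s**2 + 2*s + 2) cos(5*s/2) ds = (-8/25 + 32*pi/25) - (-32*pi/25 - 8/25) = 64*pi/25.
Hence a_5 = (1/(2*pi))·(64*pi/25) = 32/25.

32/25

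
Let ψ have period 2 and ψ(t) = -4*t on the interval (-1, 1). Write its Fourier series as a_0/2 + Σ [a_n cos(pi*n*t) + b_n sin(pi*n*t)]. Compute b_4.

b_4 = ∫_{-1}^{1} ψ(t) sin(4*pi*t) dt.
ψ is odd and sin(4*pi*t) is odd, so the integrand is even and b_4 = 2 ∫_0^{1} ψ(t) sin(4*pi*t) dt.
Integrating by parts (boundary term plus one more integral), an antiderivative of (-4*t) sin(4*pi*t) is t*cos(4*pi*t)/pi - sin(4*pi*t)/(4*pi**2); evaluating from 0 to 1: ∫_{0}^{1} (-4*t) sin(4*pi*t) dt = (1/pi) - (0) = 1/pi.
Hence b_4 = 2·(1/pi) = 2/pi.

2/pi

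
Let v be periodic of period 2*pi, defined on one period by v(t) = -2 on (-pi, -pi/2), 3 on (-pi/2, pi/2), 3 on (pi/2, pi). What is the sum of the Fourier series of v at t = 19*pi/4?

t = 19*pi/4 differs from t = 3*pi/4 by 2 full period(s), and the series is 2*pi-periodic.
v is continuous at t = 3*pi/4 with value 3, so the series converges to 3 there.

3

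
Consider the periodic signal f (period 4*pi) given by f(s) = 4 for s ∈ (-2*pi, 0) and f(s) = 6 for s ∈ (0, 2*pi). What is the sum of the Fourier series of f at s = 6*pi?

5

s = 6*pi differs from s = -2*pi by 2 full period(s), and the series is 4*pi-periodic.
At s = -2*pi the one-sided limits are f(-2*pi^-) = 6 and f(-2*pi^+) = 4.
By Dirichlet's theorem the series converges to their average, [(6) + (4)]/2 = 5.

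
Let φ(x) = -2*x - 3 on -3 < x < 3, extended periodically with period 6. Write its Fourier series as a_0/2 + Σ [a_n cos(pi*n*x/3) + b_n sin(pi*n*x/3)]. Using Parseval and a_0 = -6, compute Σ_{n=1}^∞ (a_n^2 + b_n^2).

Parseval: a_0^2/2 + Σ_{n≥1} (a_n^2+b_n^2) = 1/3 ∫_{-3}^{3} φ(x)^2 dx = 42.
Subtract a_0^2/2 = 18: Σ (a_n^2+b_n^2) = 24.

24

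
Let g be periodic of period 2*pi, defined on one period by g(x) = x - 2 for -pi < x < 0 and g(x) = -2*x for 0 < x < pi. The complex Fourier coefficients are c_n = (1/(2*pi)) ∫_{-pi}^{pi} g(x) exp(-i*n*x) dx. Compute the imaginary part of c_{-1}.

(4 - pi)/(2*pi)

Since g is real-valued, Im(c_{-1}) = -(1/(2*pi)) ∫_{-pi}^{pi} g(x) sin(-x) dx = b_{1}/2.
Split the integral at the breakpoints.
Integrating by parts (boundary term plus one more integral), an antiderivative of (x - 2) sin(-x) is x*cos(x) - sin(x) - 2*cos(x); evaluating from -pi to 0: ∫_{-pi}^{0} (x - 2) sin(-x) dx = (-2) - (2 + pi) = -4 - pi.
Integrating by parts (boundary term plus one more integral), an antiderivative of (-2*x) sin(-x) is -2*x*cos(x) + 2*sin(x); evaluating from 0 to pi: ∫_{0}^{pi} (-2*x) sin(-x) dx = (2*pi) - (0) = 2*pi.
So ∫_{-pi}^{pi} g(x) sin(-x) dx = -4 + pi.
Hence Im(c_{-1}) = (-1/(2*pi))·(-4 + pi) = (4 - pi)/(2*pi).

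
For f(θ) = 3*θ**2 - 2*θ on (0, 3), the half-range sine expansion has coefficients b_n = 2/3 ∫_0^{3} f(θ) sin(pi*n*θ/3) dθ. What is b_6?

b_6 = 2/3 ∫_0^{3} (3*θ**2 - 2*θ) sin(2*pi*θ) dθ.
Integrating by parts twice (tabular method), an antiderivative of (3*θ**2 - 2*θ) sin(2*pi*θ) is -3*θ**2*cos(2*pi*θ)/(2*pi) + 3*θ*sin(2*pi*θ)/(2*pi**2) + θ*cos(2*pi*θ)/pi - sin(2*pi*θ)/(2*pi**2) + 3*cos(2*pi*θ)/(4*pi**3); evaluating from 0 to 3: ∫_{0}^{3} (3*θ**2 - 2*θ) sin(2*pi*θ) dθ = (3*(1 - 14*pi**2)/(4*pi**3)) - (3/(4*pi**3)) = -21/(2*pi).
Hence b_6 = (2/3)·(-21/(2*pi)) = -7/pi.

-7/pi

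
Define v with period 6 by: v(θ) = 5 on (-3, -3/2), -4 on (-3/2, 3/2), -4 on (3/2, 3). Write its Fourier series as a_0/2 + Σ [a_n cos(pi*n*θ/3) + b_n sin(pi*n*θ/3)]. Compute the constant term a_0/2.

a_0 = 1/3 ∫_{-3}^{3} v(θ) dθ = 1/3 · (-21/2) = -7/2.
So the constant term a_0/2 = -7/4.

-7/4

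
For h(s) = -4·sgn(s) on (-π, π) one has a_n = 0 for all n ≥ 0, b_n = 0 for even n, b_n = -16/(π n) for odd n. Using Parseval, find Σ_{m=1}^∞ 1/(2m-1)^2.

Parseval: Σ b_n^2 = (1/π) ∫_{-π}^{π} h(s)^2 ds = 32.
Only odd n contribute, with b_n^2 = 256/(π^2 n^2), so Σ_{m≥1} 1/(2m-1)^2 = π^2·(32)/256 = pi**2/8.

pi**2/8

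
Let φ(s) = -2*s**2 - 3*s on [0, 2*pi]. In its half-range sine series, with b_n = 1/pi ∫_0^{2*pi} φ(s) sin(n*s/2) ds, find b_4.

3 + 4*pi

b_4 = 1/pi ∫_0^{2*pi} (-2*s**2 - 3*s) sin(2*s) ds.
Integrating by parts twice (tabular method), an antiderivative of (-2*s**2 - 3*s) sin(2*s) is s**2*cos(2*s) - s*sin(2*s) + 3*s*cos(2*s)/2 - 3*sin(2*s)/4 - cos(2*s)/2; evaluating from 0 to 2*pi: ∫_{0}^{2*pi} (-2*s**2 - 3*s) sin(2*s) ds = (-1/2 + 3*pi + 4*pi**2) - (-1/2) = pi*(3 + 4*pi).
Hence b_4 = (1/pi)·(pi*(3 + 4*pi)) = 3 + 4*pi.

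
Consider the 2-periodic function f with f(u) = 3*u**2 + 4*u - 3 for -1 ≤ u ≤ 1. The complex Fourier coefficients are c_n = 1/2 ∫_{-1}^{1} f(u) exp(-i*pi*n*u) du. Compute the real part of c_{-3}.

-2/(3*pi**2)

Since f is real-valued, Re(c_{-3}) = 1/2 ∫_{-1}^{1} f(u) cos(-3*pi*u) du = a_{3}/2.
Integrating by parts twice (tabular method), an antiderivative of (3*u**2 + 4*u - 3) cos(-3*pi*u) is u**2*sin(3*pi*u)/pi + 4*u*sin(3*pi*u)/(3*pi) + 2*u*cos(3*pi*u)/(3*pi**2) - sin(3*pi*u)/pi - 2*sin(3*pi*u)/(9*pi**3) + 4*cos(3*pi*u)/(9*pi**2); evaluating from -1 to 1: ∫_{-1}^{1} (3*u**2 + 4*u - 3) cos(-3*pi*u) du = (-10/(9*pi**2)) - (2/(9*pi**2)) = -4/(3*pi**2).
Hence Re(c_{-3}) = (1/2)·(-4/(3*pi**2)) = -2/(3*pi**2).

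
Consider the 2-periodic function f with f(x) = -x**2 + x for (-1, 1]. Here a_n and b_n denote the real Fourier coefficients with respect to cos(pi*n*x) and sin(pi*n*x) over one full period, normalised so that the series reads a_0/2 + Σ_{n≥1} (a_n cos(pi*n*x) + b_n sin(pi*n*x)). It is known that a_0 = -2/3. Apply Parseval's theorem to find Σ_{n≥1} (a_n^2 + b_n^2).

Parseval: a_0^2/2 + Σ_{n≥1} (a_n^2+b_n^2) = ∫_{-1}^{1} f(x)^2 dx = 16/15.
Subtract a_0^2/2 = 2/9: Σ (a_n^2+b_n^2) = 38/45.

38/45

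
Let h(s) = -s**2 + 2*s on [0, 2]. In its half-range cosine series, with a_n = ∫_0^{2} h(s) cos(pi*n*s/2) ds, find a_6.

a_6 = ∫_0^{2} (-s**2 + 2*s) cos(3*pi*s) ds.
Integrating by parts twice (tabular method), an antiderivative of (-s**2 + 2*s) cos(3*pi*s) is -s**2*sin(3*pi*s)/(3*pi) + 2*s*sin(3*pi*s)/(3*pi) - 2*s*cos(3*pi*s)/(9*pi**2) + 2*sin(3*pi*s)/(27*pi**3) + 2*cos(3*pi*s)/(9*pi**2); evaluating from 0 to 2: ∫_{0}^{2} (-s**2 + 2*s) cos(3*pi*s) ds = (-2/(9*pi**2)) - (2/(9*pi**2)) = -4/(9*pi**2).
Hence a_6 = -4/(9*pi**2).

-4/(9*pi**2)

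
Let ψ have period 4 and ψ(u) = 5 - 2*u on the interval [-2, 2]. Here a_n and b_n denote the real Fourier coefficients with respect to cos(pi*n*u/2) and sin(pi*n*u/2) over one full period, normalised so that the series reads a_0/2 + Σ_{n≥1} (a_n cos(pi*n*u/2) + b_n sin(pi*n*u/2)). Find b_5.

-8/(5*pi)

b_5 = 1/2 ∫_{-2}^{2} ψ(u) sin(5*pi*u/2) du.
Integrating by parts (boundary term plus one more integral), an antiderivative of (5 - 2*u) sin(5*pi*u/2) is 4*u*cos(5*pi*u/2)/(5*pi) - 8*sin(5*pi*u/2)/(25*pi**2) - 2*cos(5*pi*u/2)/pi; evaluating from -2 to 2: ∫_{-2}^{2} (5 - 2*u) sin(5*pi*u/2) du = (2/(5*pi)) - (18/(5*pi)) = -16/(5*pi).
Hence b_5 = (1/2)·(-16/(5*pi)) = -8/(5*pi).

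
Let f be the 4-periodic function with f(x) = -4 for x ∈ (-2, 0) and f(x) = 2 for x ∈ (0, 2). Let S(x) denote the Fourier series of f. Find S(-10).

-1

x = -10 differs from x = -2 by -2 full period(s), and the series is 4-periodic.
At x = -2 the one-sided limits are f(-2^-) = 2 and f(-2^+) = -4.
By Dirichlet's theorem the series converges to their average, [(2) + (-4)]/2 = -1.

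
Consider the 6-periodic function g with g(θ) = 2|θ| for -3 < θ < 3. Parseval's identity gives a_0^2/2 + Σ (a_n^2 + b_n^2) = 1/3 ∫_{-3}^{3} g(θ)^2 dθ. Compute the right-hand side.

1/3 ∫_{-3}^{3} g(θ)^2 dθ = 1/3 · (72) = 24.

24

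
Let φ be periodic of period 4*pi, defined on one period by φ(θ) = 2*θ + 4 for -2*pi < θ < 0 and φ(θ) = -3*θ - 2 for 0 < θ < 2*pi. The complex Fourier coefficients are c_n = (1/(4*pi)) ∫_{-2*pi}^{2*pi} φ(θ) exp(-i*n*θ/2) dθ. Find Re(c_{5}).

Since φ is real-valued, Re(c_{5}) = (1/(4*pi)) ∫_{-2*pi}^{2*pi} φ(θ) cos(5*θ/2) dθ = a_{5}/2.
Split the integral at the breakpoints.
Integrating by parts (boundary term plus one more integral), an antiderivative of (2*θ + 4) cos(5*θ/2) is 4*θ*sin(5*θ/2)/5 + 8*sin(5*θ/2)/5 + 8*cos(5*θ/2)/25; evaluating from -2*pi to 0: ∫_{-2*pi}^{0} (2*θ + 4) cos(5*θ/2) dθ = (8/25) - (-8/25) = 16/25.
Integrating by parts (boundary term plus one more integral), an antiderivative of (-3*θ - 2) cos(5*θ/2) is -6*θ*sin(5*θ/2)/5 - 4*sin(5*θ/2)/5 - 12*cos(5*θ/2)/25; evaluating from 0 to 2*pi: ∫_{0}^{2*pi} (-3*θ - 2) cos(5*θ/2) dθ = (12/25) - (-12/25) = 24/25.
So ∫_{-2*pi}^{2*pi} φ(θ) cos(5*θ/2) dθ = 8/5.
Hence Re(c_{5}) = (1/(4*pi))·(8/5) = 2/(5*pi).

2/(5*pi)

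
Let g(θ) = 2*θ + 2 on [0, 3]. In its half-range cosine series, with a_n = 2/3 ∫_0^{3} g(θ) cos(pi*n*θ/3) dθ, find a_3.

a_3 = 2/3 ∫_0^{3} (2*θ + 2) cos(pi*θ) dθ.
Integrating by parts (boundary term plus one more integral), an antiderivative of (2*θ + 2) cos(pi*θ) is 2*θ*sin(pi*θ)/pi + 2*sin(pi*θ)/pi + 2*cos(pi*θ)/pi**2; evaluating from 0 to 3: ∫_{0}^{3} (2*θ + 2) cos(pi*θ) dθ = (-2/pi**2) - (2/pi**2) = -4/pi**2.
Hence a_3 = (2/3)·(-4/pi**2) = -8/(3*pi**2).

-8/(3*pi**2)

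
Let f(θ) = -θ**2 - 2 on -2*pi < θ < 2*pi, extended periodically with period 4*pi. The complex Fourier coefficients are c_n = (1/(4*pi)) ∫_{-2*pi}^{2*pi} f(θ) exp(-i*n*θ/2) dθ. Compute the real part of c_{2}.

Since f is real-valued, Re(c_{2}) = (1/(4*pi)) ∫_{-2*pi}^{2*pi} f(θ) cos(θ) dθ = a_{2}/2.
f is even and cos(θ) is even, so the integrand is even: ∫_{-2*pi}^{2*pi} f(θ) cos(θ) dθ = 2∫_0^{2*pi} f(θ) cos(θ) dθ.
Integrating by parts twice (tabular method), an antiderivative of (-θ**2 - 2) cos(θ) is -θ**2*sin(θ) - 2*θ*cos(θ); evaluating from 0 to 2*pi: ∫_{0}^{2*pi} (-θ**2 - 2) cos(θ) dθ = (-4*pi) - (0) = -4*pi.
So ∫_{-2*pi}^{2*pi} f(θ) cos(θ) dθ = -8*pi.
Hence Re(c_{2}) = (1/(4*pi))·(-8*pi) = -2.

-2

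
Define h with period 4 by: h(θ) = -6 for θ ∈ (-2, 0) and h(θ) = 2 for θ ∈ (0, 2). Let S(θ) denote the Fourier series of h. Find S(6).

-2

θ = 6 differs from θ = -2 by 2 full period(s), and the series is 4-periodic.
At θ = -2 the one-sided limits are h(-2^-) = 2 and h(-2^+) = -6.
By Dirichlet's theorem the series converges to their average, [(2) + (-6)]/2 = -2.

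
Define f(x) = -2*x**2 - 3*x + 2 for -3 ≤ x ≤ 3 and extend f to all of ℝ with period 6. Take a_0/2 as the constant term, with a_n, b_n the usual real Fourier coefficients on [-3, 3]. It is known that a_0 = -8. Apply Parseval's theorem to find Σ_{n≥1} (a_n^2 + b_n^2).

558/5

Parseval: a_0^2/2 + Σ_{n≥1} (a_n^2+b_n^2) = 1/3 ∫_{-3}^{3} f(x)^2 dx = 718/5.
Subtract a_0^2/2 = 32: Σ (a_n^2+b_n^2) = 558/5.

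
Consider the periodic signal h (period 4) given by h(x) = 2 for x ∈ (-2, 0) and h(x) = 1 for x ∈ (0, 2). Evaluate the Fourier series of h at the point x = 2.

3/2

x = 2 differs from x = -2 by 1 full period(s), and the series is 4-periodic.
At x = -2 the one-sided limits are h(-2^-) = 1 and h(-2^+) = 2.
By Dirichlet's theorem the series converges to their average, [(1) + (2)]/2 = 3/2.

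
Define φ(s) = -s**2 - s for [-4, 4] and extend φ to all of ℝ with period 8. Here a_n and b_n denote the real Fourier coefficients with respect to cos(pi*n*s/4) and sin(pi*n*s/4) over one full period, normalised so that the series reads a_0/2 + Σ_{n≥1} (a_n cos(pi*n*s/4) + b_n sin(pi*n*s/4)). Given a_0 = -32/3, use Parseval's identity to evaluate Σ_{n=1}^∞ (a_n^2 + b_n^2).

2528/45

Parseval: a_0^2/2 + Σ_{n≥1} (a_n^2+b_n^2) = 1/4 ∫_{-4}^{4} φ(s)^2 ds = 1696/15.
Subtract a_0^2/2 = 512/9: Σ (a_n^2+b_n^2) = 2528/45.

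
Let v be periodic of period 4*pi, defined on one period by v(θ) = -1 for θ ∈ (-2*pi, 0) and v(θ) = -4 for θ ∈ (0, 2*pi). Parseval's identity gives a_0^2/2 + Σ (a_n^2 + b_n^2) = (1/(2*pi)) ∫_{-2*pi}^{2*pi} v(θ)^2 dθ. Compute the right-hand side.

17

(1/(2*pi)) ∫_{-2*pi}^{2*pi} v(θ)^2 dθ = (1/(2*pi)) · (34*pi) = 17.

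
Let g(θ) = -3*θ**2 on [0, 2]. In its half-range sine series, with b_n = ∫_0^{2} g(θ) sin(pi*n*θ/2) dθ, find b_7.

24*(4 - 49*pi**2)/(343*pi**3)

b_7 = ∫_0^{2} (-3*θ**2) sin(7*pi*θ/2) dθ.
Integrating by parts twice (tabular method), an antiderivative of (-3*θ**2) sin(7*pi*θ/2) is 6*θ**2*cos(7*pi*θ/2)/(7*pi) - 24*θ*sin(7*pi*θ/2)/(49*pi**2) - 48*cos(7*pi*θ/2)/(343*pi**3); evaluating from 0 to 2: ∫_{0}^{2} (-3*θ**2) sin(7*pi*θ/2) dθ = (24*(2 - 49*pi**2)/(343*pi**3)) - (-48/(343*pi**3)) = 24*(4 - 49*pi**2)/(343*pi**3).
Hence b_7 = 24*(4 - 49*pi**2)/(343*pi**3).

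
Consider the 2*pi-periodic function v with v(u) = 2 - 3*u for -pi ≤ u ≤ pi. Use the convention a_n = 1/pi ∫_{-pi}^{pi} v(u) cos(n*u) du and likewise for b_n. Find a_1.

0

a_1 = 1/pi ∫_{-pi}^{pi} v(u) cos(u) du.
Integrating by parts (boundary term plus one more integral), an antiderivative of (2 - 3*u) cos(u) is -3*u*sin(u) + 2*sin(u) - 3*cos(u); evaluating from -pi to pi: ∫_{-pi}^{pi} (2 - 3*u) cos(u) du = (3) - (3) = 0.
Hence a_1 = (1/pi)·(0) = 0.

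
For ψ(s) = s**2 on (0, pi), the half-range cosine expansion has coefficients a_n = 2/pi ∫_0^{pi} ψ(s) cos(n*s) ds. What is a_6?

1/9

a_6 = 2/pi ∫_0^{pi} (s**2) cos(6*s) ds.
Integrating by parts twice (tabular method), an antiderivative of (s**2) cos(6*s) is s**2*sin(6*s)/6 + s*cos(6*s)/18 - sin(6*s)/108; evaluating from 0 to pi: ∫_{0}^{pi} (s**2) cos(6*s) ds = (pi/18) - (0) = pi/18.
Hence a_6 = (2/pi)·(pi/18) = 1/9.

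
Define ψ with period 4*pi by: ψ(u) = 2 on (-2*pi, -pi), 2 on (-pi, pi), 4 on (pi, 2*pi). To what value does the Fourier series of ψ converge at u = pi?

3

At u = pi the one-sided limits are ψ(pi^-) = 2 and ψ(pi^+) = 4.
By Dirichlet's theorem the series converges to their average, [(2) + (4)]/2 = 3.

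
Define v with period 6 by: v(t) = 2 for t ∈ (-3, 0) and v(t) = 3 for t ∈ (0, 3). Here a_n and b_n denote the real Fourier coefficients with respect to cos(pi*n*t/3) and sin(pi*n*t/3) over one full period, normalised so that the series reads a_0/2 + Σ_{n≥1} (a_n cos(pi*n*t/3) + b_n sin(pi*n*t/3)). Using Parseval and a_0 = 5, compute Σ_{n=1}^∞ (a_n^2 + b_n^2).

Parseval: a_0^2/2 + Σ_{n≥1} (a_n^2+b_n^2) = 1/3 ∫_{-3}^{3} v(t)^2 dt = 13.
Subtract a_0^2/2 = 25/2: Σ (a_n^2+b_n^2) = 1/2.

1/2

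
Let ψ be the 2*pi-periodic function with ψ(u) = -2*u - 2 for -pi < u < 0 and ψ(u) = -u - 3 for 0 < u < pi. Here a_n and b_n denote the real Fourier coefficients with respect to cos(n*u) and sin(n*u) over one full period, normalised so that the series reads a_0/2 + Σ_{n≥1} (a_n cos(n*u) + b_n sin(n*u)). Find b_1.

b_1 = 1/pi ∫_{-pi}^{pi} ψ(u) sin(u) du.
Split the integral at the breakpoints.
Integrating by parts (boundary term plus one more integral), an antiderivative of (-2*u - 2) sin(u) is 2*u*cos(u) - 2*sin(u) + 2*cos(u); evaluating from -pi to 0: ∫_{-pi}^{0} (-2*u - 2) sin(u) du = (2) - (-2 + 2*pi) = 4 - 2*pi.
Integrating by parts (boundary term plus one more integral), an antiderivative of (-u - 3) sin(u) is u*cos(u) - sin(u) + 3*cos(u); evaluating from 0 to pi: ∫_{0}^{pi} (-u - 3) sin(u) du = (-pi - 3) - (3) = -6 - pi.
Summing the pieces and multiplying by (1/pi) gives b_1 = -3 - 2/pi.

-3 - 2/pi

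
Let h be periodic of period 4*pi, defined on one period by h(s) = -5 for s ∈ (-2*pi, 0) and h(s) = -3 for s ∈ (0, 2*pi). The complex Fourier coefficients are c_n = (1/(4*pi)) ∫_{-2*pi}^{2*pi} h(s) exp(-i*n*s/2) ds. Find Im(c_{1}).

-2/pi

Since h is real-valued, Im(c_{1}) = -(1/(4*pi)) ∫_{-2*pi}^{2*pi} h(s) sin(s/2) ds = -b_{1}/2.
Split the integral at the breakpoints.
Directly, an antiderivative of (-5) sin(s/2) is 10*cos(s/2); evaluating from -2*pi to 0: ∫_{-2*pi}^{0} (-5) sin(s/2) ds = (10) - (-10) = 20.
Directly, an antiderivative of (-3) sin(s/2) is 6*cos(s/2); evaluating from 0 to 2*pi: ∫_{0}^{2*pi} (-3) sin(s/2) ds = (-6) - (6) = -12.
So ∫_{-2*pi}^{2*pi} h(s) sin(s/2) ds = 8.
Hence Im(c_{1}) = (-1/(4*pi))·(8) = -2/pi.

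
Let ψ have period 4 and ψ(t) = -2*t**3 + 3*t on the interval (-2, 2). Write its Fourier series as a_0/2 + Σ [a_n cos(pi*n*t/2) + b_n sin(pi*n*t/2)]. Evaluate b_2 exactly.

b_2 = 1/2 ∫_{-2}^{2} ψ(t) sin(pi*t) dt.
ψ is odd and sin(pi*t) is odd, so the integrand is even and b_2 = ∫_0^{2} ψ(t) sin(pi*t) dt.
Integrating by parts three times (tabular method), an antiderivative of (-2*t**3 + 3*t) sin(pi*t) is 2*t**3*cos(pi*t)/pi - 6*t**2*sin(pi*t)/pi**2 - 3*t*cos(pi*t)/pi - 12*t*cos(pi*t)/pi**3 + 12*sin(pi*t)/pi**4 + 3*sin(pi*t)/pi**2; evaluating from 0 to 2: ∫_{0}^{2} (-2*t**3 + 3*t) sin(pi*t) dt = (-24/pi**3 + 10/pi) - (0) = -24/pi**3 + 10/pi.
Hence b_2 = -24/pi**3 + 10/pi.

-24/pi**3 + 10/pi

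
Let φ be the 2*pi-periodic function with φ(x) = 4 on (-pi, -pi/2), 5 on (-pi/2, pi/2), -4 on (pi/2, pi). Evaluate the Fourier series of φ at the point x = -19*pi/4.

4

x = -19*pi/4 differs from x = -3*pi/4 by -2 full period(s), and the series is 2*pi-periodic.
φ is continuous at x = -3*pi/4 with value 4, so the series converges to 4 there.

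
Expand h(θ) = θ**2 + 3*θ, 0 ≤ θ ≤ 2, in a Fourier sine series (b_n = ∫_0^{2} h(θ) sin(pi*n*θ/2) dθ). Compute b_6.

b_6 = ∫_0^{2} (θ**2 + 3*θ) sin(3*pi*θ) dθ.
Integrating by parts twice (tabular method), an antiderivative of (θ**2 + 3*θ) sin(3*pi*θ) is -θ**2*cos(3*pi*θ)/(3*pi) + 2*θ*sin(3*pi*θ)/(9*pi**2) - θ*cos(3*pi*θ)/pi + sin(3*pi*θ)/(3*pi**2) + 2*cos(3*pi*θ)/(27*pi**3); evaluating from 0 to 2: ∫_{0}^{2} (θ**2 + 3*θ) sin(3*pi*θ) dθ = (2*(1 - 45*pi**2)/(27*pi**3)) - (2/(27*pi**3)) = -10/(3*pi).
Hence b_6 = -10/(3*pi).

-10/(3*pi)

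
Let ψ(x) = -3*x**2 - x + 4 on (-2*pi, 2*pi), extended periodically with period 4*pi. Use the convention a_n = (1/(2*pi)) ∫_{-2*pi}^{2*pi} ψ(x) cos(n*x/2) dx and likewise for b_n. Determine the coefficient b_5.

b_5 = (1/(2*pi)) ∫_{-2*pi}^{2*pi} ψ(x) sin(5*x/2) dx.
Integrating by parts twice (tabular method), an antiderivative of (-3*x**2 - x + 4) sin(5*x/2) is 6*x**2*cos(5*x/2)/5 - 24*x*sin(5*x/2)/25 + 2*x*cos(5*x/2)/5 - 4*sin(5*x/2)/25 - 248*cos(5*x/2)/125; evaluating from -2*pi to 2*pi: ∫_{-2*pi}^{2*pi} (-3*x**2 - x + 4) sin(5*x/2) dx = (-24*pi**2/5 - 4*pi/5 + 248/125) - (-24*pi**2/5 + 248/125 + 4*pi/5) = -8*pi/5.
Hence b_5 = (1/(2*pi))·(-8*pi/5) = -4/5.

-4/5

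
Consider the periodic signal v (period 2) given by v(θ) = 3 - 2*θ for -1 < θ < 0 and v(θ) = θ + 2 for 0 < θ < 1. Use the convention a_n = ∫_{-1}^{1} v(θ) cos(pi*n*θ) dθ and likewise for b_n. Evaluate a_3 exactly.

-2/(3*pi**2)

a_3 = ∫_{-1}^{1} v(θ) cos(3*pi*θ) dθ.
Split the integral at the breakpoints.
Integrating by parts (boundary term plus one more integral), an antiderivative of (3 - 2*θ) cos(3*pi*θ) is -2*θ*sin(3*pi*θ)/(3*pi) + sin(3*pi*θ)/pi - 2*cos(3*pi*θ)/(9*pi**2); evaluating from -1 to 0: ∫_{-1}^{0} (3 - 2*θ) cos(3*pi*θ) dθ = (-2/(9*pi**2)) - (2/(9*pi**2)) = -4/(9*pi**2).
Integrating by parts (boundary term plus one more integral), an antiderivative of (θ + 2) cos(3*pi*θ) is θ*sin(3*pi*θ)/(3*pi) + 2*sin(3*pi*θ)/(3*pi) + cos(3*pi*θ)/(9*pi**2); evaluating from 0 to 1: ∫_{0}^{1} (θ + 2) cos(3*pi*θ) dθ = (-1/(9*pi**2)) - (1/(9*pi**2)) = -2/(9*pi**2).
Summing the pieces gives a_3 = -2/(3*pi**2).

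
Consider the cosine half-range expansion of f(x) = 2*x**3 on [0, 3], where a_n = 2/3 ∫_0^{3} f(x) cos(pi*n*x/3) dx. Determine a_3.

a_3 = 2/3 ∫_0^{3} (2*x**3) cos(pi*x) dx.
Integrating by parts three times (tabular method), an antiderivative of (2*x**3) cos(pi*x) is 2*x**3*sin(pi*x)/pi + 6*x**2*cos(pi*x)/pi**2 - 12*x*sin(pi*x)/pi**3 - 12*cos(pi*x)/pi**4; evaluating from 0 to 3: ∫_{0}^{3} (2*x**3) cos(pi*x) dx = (6*(2 - 9*pi**2)/pi**4) - (-12/pi**4) = 6*(4 - 9*pi**2)/pi**4.
Hence a_3 = (2/3)·(6*(4 - 9*pi**2)/pi**4) = 4*(4 - 9*pi**2)/pi**4.

4*(4 - 9*pi**2)/pi**4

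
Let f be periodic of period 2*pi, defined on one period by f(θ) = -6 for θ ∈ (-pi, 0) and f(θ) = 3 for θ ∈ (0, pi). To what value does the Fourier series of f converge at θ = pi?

-3/2

θ = pi differs from θ = -pi by 1 full period(s), and the series is 2*pi-periodic.
At θ = -pi the one-sided limits are f(-pi^-) = 3 and f(-pi^+) = -6.
By Dirichlet's theorem the series converges to their average, [(3) + (-6)]/2 = -3/2.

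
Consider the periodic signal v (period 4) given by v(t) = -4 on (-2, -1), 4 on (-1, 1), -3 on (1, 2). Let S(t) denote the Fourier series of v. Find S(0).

4

v is continuous at t = 0 with value 4, so the series converges to 4 there.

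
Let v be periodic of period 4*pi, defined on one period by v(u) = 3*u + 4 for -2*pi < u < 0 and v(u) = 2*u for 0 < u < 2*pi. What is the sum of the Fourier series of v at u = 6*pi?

2 - pi

u = 6*pi differs from u = -2*pi by 2 full period(s), and the series is 4*pi-periodic.
At u = -2*pi the one-sided limits are v(-2*pi^-) = 4*pi and v(-2*pi^+) = 4 - 6*pi.
By Dirichlet's theorem the series converges to their average, [(4*pi) + (4 - 6*pi)]/2 = 2 - pi.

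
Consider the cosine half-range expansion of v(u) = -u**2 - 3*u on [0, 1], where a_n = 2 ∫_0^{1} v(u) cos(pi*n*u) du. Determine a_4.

-1/(4*pi**2)

a_4 = 2 ∫_0^{1} (-u**2 - 3*u) cos(4*pi*u) du.
Integrating by parts twice (tabular method), an antiderivative of (-u**2 - 3*u) cos(4*pi*u) is -u**2*sin(4*pi*u)/(4*pi) - 3*u*sin(4*pi*u)/(4*pi) - u*cos(4*pi*u)/(8*pi**2) + sin(4*pi*u)/(32*pi**3) - 3*cos(4*pi*u)/(16*pi**2); evaluating from 0 to 1: ∫_{0}^{1} (-u**2 - 3*u) cos(4*pi*u) du = (-5/(16*pi**2)) - (-3/(16*pi**2)) = -1/(8*pi**2).
Hence a_4 = 2·(-1/(8*pi**2)) = -1/(4*pi**2).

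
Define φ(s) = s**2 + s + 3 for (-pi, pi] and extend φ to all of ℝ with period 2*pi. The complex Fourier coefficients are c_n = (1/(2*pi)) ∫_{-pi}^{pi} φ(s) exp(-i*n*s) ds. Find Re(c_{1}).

Since φ is real-valued, Re(c_{1}) = (1/(2*pi)) ∫_{-pi}^{pi} φ(s) cos(s) ds = a_{1}/2.
Integrating by parts twice (tabular method), an antiderivative of (s**2 + s + 3) cos(s) is s**2*sin(s) + s*sin(s) + 2*s*cos(s) + sin(s) + cos(s); evaluating from -pi to pi: ∫_{-pi}^{pi} (s**2 + s + 3) cos(s) ds = (-2*pi - 1) - (-1 + 2*pi) = -4*pi.
Hence Re(c_{1}) = (1/(2*pi))·(-4*pi) = -2.

-2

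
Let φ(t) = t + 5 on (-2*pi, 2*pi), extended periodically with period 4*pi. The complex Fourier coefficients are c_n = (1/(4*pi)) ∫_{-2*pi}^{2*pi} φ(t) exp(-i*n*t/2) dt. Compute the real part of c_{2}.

Since φ is real-valued, Re(c_{2}) = (1/(4*pi)) ∫_{-2*pi}^{2*pi} φ(t) cos(t) dt = a_{2}/2.
Integrating by parts (boundary term plus one more integral), an antiderivative of (t + 5) cos(t) is t*sin(t) + 5*sin(t) + cos(t); evaluating from -2*pi to 2*pi: ∫_{-2*pi}^{2*pi} (t + 5) cos(t) dt = (1) - (1) = 0.
Hence Re(c_{2}) = (1/(4*pi))·(0) = 0.

0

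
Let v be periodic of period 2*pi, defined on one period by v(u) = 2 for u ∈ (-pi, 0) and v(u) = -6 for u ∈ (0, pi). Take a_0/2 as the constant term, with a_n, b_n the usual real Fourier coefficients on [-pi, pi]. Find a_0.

-4

a_0 = 1/pi ∫_{-pi}^{pi} v(u) du = 1/pi · (-4*pi) = -4.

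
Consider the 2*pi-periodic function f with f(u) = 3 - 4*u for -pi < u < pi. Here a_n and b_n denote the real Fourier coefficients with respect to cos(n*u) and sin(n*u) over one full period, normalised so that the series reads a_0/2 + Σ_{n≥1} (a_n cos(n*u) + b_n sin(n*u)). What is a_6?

a_6 = 1/pi ∫_{-pi}^{pi} f(u) cos(6*u) du.
Integrating by parts (boundary term plus one more integral), an antiderivative of (3 - 4*u) cos(6*u) is -2*u*sin(6*u)/3 + sin(6*u)/2 - cos(6*u)/9; evaluating from -pi to pi: ∫_{-pi}^{pi} (3 - 4*u) cos(6*u) du = (-1/9) - (-1/9) = 0.
Hence a_6 = (1/pi)·(0) = 0.

0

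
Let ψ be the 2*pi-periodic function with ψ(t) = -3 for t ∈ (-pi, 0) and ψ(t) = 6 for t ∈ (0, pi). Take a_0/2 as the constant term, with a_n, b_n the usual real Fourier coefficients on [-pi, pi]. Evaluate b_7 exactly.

18/(7*pi)

b_7 = 1/pi ∫_{-pi}^{pi} ψ(t) sin(7*t) dt.
Split the integral at the breakpoints.
Directly, an antiderivative of (-3) sin(7*t) is 3*cos(7*t)/7; evaluating from -pi to 0: ∫_{-pi}^{0} (-3) sin(7*t) dt = (3/7) - (-3/7) = 6/7.
Directly, an antiderivative of (6) sin(7*t) is -6*cos(7*t)/7; evaluating from 0 to pi: ∫_{0}^{pi} (6) sin(7*t) dt = (6/7) - (-6/7) = 12/7.
Summing the pieces and multiplying by (1/pi) gives b_7 = 18/(7*pi).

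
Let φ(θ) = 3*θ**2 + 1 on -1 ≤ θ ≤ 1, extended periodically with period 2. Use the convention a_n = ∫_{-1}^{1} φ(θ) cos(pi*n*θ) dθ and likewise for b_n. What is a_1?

-12/pi**2

a_1 = ∫_{-1}^{1} φ(θ) cos(pi*θ) dθ.
φ is even and cos(pi*θ) is even, so the integrand is even and a_1 = 2 ∫_0^{1} φ(θ) cos(pi*θ) dθ.
Integrating by parts twice (tabular method), an antiderivative of (3*θ**2 + 1) cos(pi*θ) is 3*θ**2*sin(pi*θ)/pi + 6*θ*cos(pi*θ)/pi**2 - 6*sin(pi*θ)/pi**3 + sin(pi*θ)/pi; evaluating from 0 to 1: ∫_{0}^{1} (3*θ**2 + 1) cos(pi*θ) dθ = (-6/pi**2) - (0) = -6/pi**2.
Hence a_1 = 2·(-6/pi**2) = -12/pi**2.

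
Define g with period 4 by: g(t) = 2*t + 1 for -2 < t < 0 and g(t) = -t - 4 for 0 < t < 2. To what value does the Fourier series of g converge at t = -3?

t = -3 differs from t = 1 by -1 full period(s), and the series is 4-periodic.
g is continuous at t = 1 with value -5, so the series converges to -5 there.

-5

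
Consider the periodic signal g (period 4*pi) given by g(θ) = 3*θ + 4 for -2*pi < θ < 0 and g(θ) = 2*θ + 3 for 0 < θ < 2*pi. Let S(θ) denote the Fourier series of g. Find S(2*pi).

At θ = 2*pi the one-sided limits are g(2*pi^-) = 3 + 4*pi and g(2*pi^+) = 4 - 6*pi.
By Dirichlet's theorem the series converges to their average, [(3 + 4*pi) + (4 - 6*pi)]/2 = 7/2 - pi.

7/2 - pi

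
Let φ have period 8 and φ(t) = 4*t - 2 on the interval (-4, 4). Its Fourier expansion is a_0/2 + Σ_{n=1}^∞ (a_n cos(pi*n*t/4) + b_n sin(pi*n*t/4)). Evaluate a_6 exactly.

0

a_6 = 1/4 ∫_{-4}^{4} φ(t) cos(3*pi*t/2) dt.
Integrating by parts (boundary term plus one more integral), an antiderivative of (4*t - 2) cos(3*pi*t/2) is 8*t*sin(3*pi*t/2)/(3*pi) - 4*sin(3*pi*t/2)/(3*pi) + 16*cos(3*pi*t/2)/(9*pi**2); evaluating from -4 to 4: ∫_{-4}^{4} (4*t - 2) cos(3*pi*t/2) dt = (16/(9*pi**2)) - (16/(9*pi**2)) = 0.
Hence a_6 = (1/4)·(0) = 0.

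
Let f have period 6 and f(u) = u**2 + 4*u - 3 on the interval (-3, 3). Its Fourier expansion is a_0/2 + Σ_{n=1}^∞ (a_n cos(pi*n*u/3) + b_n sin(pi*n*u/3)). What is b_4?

-6/pi

b_4 = 1/3 ∫_{-3}^{3} f(u) sin(4*pi*u/3) du.
Integrating by parts twice (tabular method), an antiderivative of (u**2 + 4*u - 3) sin(4*pi*u/3) is -3*u**2*cos(4*pi*u/3)/(4*pi) + 9*u*sin(4*pi*u/3)/(8*pi**2) - 3*u*cos(4*pi*u/3)/pi + 9*sin(4*pi*u/3)/(4*pi**2) + 27*cos(4*pi*u/3)/(32*pi**3) + 9*cos(4*pi*u/3)/(4*pi); evaluating from -3 to 3: ∫_{-3}^{3} (u**2 + 4*u - 3) sin(4*pi*u/3) du = (27*(1 - 16*pi**2)/(32*pi**3)) - (9*(3 + 16*pi**2)/(32*pi**3)) = -18/pi.
Hence b_4 = (1/3)·(-18/pi) = -6/pi.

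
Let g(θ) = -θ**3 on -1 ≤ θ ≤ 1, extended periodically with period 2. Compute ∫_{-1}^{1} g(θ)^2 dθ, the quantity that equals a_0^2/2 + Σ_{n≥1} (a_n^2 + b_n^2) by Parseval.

∫_{-1}^{1} g(θ)^2 dθ = 2/7.

2/7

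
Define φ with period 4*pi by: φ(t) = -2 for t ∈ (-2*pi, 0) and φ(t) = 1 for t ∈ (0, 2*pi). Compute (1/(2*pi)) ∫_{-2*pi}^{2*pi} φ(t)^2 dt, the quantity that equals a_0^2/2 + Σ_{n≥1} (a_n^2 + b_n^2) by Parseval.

(1/(2*pi)) ∫_{-2*pi}^{2*pi} φ(t)^2 dt = (1/(2*pi)) · (10*pi) = 5.

5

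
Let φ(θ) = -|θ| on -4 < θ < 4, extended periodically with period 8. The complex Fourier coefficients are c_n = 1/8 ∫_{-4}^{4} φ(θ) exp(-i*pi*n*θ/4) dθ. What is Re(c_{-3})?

8/(9*pi**2)

Since φ is real-valued, Re(c_{-3}) = 1/8 ∫_{-4}^{4} φ(θ) cos(-3*pi*θ/4) dθ = a_{3}/2.
φ is even and cos(-3*pi*θ/4) is even, so the integrand is even: ∫_{-4}^{4} φ(θ) cos(-3*pi*θ/4) dθ = 2∫_0^{4} φ(θ) cos(-3*pi*θ/4) dθ.
Integrating by parts (boundary term plus one more integral), an antiderivative of (-θ) cos(-3*pi*θ/4) is -4*θ*sin(3*pi*θ/4)/(3*pi) - 16*cos(3*pi*θ/4)/(9*pi**2); evaluating from 0 to 4: ∫_{0}^{4} (-θ) cos(-3*pi*θ/4) dθ = (16/(9*pi**2)) - (-16/(9*pi**2)) = 32/(9*pi**2).
So ∫_{-4}^{4} φ(θ) cos(-3*pi*θ/4) dθ = 64/(9*pi**2).
Hence Re(c_{-3}) = (1/8)·(64/(9*pi**2)) = 8/(9*pi**2).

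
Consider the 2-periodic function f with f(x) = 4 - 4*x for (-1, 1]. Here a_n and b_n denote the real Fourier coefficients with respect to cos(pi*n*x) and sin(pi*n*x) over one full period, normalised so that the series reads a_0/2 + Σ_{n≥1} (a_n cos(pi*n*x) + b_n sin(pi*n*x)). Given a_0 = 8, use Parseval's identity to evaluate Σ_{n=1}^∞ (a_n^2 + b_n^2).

32/3

Parseval: a_0^2/2 + Σ_{n≥1} (a_n^2+b_n^2) = ∫_{-1}^{1} f(x)^2 dx = 128/3.
Subtract a_0^2/2 = 32: Σ (a_n^2+b_n^2) = 32/3.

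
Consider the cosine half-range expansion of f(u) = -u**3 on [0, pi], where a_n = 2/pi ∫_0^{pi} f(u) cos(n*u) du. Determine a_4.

-3*pi/8

a_4 = 2/pi ∫_0^{pi} (-u**3) cos(4*u) du.
Integrating by parts three times (tabular method), an antiderivative of (-u**3) cos(4*u) is -u**3*sin(4*u)/4 - 3*u**2*cos(4*u)/16 + 3*u*sin(4*u)/32 + 3*cos(4*u)/128; evaluating from 0 to pi: ∫_{0}^{pi} (-u**3) cos(4*u) du = (3/128 - 3*pi**2/16) - (3/128) = -3*pi**2/16.
Hence a_4 = (2/pi)·(-3*pi**2/16) = -3*pi/8.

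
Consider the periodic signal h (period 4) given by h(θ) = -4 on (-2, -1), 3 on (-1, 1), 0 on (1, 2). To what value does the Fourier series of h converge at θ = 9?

3/2

θ = 9 differs from θ = 1 by 2 full period(s), and the series is 4-periodic.
At θ = 1 the one-sided limits are h(1^-) = 3 and h(1^+) = 0.
By Dirichlet's theorem the series converges to their average, [(3) + (0)]/2 = 3/2.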